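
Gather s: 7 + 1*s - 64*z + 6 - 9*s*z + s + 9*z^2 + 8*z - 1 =s*(2 - 9*z) + 9*z^2 - 56*z + 12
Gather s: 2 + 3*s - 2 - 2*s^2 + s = -2*s^2 + 4*s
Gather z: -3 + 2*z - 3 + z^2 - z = z^2 + z - 6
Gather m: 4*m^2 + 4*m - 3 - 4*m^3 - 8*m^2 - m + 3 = -4*m^3 - 4*m^2 + 3*m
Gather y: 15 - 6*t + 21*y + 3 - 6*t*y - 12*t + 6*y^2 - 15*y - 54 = -18*t + 6*y^2 + y*(6 - 6*t) - 36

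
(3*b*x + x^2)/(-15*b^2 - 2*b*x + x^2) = x/(-5*b + x)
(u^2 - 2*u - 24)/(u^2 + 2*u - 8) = (u - 6)/(u - 2)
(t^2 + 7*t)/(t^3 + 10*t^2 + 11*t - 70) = t/(t^2 + 3*t - 10)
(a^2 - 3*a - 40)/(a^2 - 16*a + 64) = (a + 5)/(a - 8)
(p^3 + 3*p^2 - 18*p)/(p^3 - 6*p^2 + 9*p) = (p + 6)/(p - 3)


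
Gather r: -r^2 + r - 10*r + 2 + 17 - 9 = -r^2 - 9*r + 10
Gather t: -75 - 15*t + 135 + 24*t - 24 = 9*t + 36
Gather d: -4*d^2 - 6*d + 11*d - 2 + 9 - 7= -4*d^2 + 5*d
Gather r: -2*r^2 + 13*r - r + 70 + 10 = -2*r^2 + 12*r + 80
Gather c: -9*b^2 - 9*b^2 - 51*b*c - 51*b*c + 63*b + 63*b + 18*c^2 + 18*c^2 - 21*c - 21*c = -18*b^2 + 126*b + 36*c^2 + c*(-102*b - 42)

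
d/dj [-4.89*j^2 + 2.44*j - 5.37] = 2.44 - 9.78*j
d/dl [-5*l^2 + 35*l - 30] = 35 - 10*l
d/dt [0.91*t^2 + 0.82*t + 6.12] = 1.82*t + 0.82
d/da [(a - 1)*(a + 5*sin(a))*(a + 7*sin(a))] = (a - 1)*(a + 5*sin(a))*(7*cos(a) + 1) + (a - 1)*(a + 7*sin(a))*(5*cos(a) + 1) + (a + 5*sin(a))*(a + 7*sin(a))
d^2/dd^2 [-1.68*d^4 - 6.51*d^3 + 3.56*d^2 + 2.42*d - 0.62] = -20.16*d^2 - 39.06*d + 7.12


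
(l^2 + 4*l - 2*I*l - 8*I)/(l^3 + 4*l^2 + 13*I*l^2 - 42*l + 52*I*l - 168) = (l - 2*I)/(l^2 + 13*I*l - 42)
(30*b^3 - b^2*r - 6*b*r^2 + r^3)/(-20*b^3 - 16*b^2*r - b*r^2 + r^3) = (-3*b + r)/(2*b + r)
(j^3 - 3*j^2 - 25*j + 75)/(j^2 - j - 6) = (j^2 - 25)/(j + 2)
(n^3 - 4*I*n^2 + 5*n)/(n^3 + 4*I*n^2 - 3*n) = (n - 5*I)/(n + 3*I)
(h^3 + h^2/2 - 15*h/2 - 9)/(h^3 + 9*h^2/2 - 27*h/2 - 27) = (h + 2)/(h + 6)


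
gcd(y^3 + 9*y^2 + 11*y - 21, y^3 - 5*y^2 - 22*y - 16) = 1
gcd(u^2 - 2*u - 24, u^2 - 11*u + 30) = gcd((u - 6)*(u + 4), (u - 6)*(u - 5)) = u - 6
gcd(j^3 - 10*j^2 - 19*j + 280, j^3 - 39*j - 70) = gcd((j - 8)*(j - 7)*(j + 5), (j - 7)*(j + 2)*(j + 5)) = j^2 - 2*j - 35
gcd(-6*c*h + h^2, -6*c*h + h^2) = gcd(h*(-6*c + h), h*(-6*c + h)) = 6*c*h - h^2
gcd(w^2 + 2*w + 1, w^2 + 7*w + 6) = w + 1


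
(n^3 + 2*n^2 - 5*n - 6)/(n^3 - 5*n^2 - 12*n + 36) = (n + 1)/(n - 6)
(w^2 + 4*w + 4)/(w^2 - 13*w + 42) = (w^2 + 4*w + 4)/(w^2 - 13*w + 42)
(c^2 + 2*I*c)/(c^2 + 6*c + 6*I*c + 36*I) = c*(c + 2*I)/(c^2 + 6*c*(1 + I) + 36*I)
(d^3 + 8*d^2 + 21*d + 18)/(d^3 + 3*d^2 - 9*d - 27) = (d + 2)/(d - 3)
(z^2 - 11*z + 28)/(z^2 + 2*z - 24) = (z - 7)/(z + 6)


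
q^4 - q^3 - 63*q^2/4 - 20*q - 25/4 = (q - 5)*(q + 1/2)*(q + 1)*(q + 5/2)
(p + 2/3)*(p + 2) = p^2 + 8*p/3 + 4/3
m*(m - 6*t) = m^2 - 6*m*t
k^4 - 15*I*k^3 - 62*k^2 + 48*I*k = k*(k - 8*I)*(k - 6*I)*(k - I)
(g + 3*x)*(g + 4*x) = g^2 + 7*g*x + 12*x^2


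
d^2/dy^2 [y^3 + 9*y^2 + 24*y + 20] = 6*y + 18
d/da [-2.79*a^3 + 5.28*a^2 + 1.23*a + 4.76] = -8.37*a^2 + 10.56*a + 1.23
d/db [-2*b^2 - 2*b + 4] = -4*b - 2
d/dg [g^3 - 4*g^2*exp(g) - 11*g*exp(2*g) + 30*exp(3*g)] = -4*g^2*exp(g) + 3*g^2 - 22*g*exp(2*g) - 8*g*exp(g) + 90*exp(3*g) - 11*exp(2*g)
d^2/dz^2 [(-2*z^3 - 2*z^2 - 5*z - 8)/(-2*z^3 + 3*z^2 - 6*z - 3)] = 2*(20*z^6 - 12*z^5 - 42*z^4 - 357*z^3 + 486*z^2 - 387*z + 288)/(8*z^9 - 36*z^8 + 126*z^7 - 207*z^6 + 270*z^5 - 27*z^4 - 54*z^3 + 243*z^2 + 162*z + 27)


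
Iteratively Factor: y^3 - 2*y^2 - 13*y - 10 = (y + 2)*(y^2 - 4*y - 5) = (y - 5)*(y + 2)*(y + 1)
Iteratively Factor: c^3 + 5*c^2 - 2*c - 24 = (c + 3)*(c^2 + 2*c - 8) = (c - 2)*(c + 3)*(c + 4)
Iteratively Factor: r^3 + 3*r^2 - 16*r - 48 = (r + 3)*(r^2 - 16) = (r - 4)*(r + 3)*(r + 4)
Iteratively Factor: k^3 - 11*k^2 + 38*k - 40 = (k - 5)*(k^2 - 6*k + 8) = (k - 5)*(k - 4)*(k - 2)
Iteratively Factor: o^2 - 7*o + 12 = (o - 3)*(o - 4)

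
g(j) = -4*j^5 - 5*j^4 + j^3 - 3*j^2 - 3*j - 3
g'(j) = -20*j^4 - 20*j^3 + 3*j^2 - 6*j - 3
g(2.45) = -546.90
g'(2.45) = -1014.42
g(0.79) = -9.93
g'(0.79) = -23.52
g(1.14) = -24.98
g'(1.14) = -69.35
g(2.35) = -452.81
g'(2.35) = -870.05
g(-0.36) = -2.42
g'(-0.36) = 0.15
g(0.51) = -5.65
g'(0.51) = -9.29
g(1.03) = -18.44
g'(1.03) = -50.36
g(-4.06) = 2946.82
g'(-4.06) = -4024.90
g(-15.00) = 2780367.00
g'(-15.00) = -944238.00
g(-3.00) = 519.00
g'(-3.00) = -1038.00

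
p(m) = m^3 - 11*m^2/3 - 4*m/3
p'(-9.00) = 307.67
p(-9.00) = -1014.00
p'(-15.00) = 783.67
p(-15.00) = -4180.00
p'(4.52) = 26.81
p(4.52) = 11.41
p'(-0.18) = 0.08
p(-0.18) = 0.12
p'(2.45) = -1.29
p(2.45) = -10.57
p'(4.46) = 25.63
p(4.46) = 9.83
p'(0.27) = -3.09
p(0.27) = -0.61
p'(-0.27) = 0.87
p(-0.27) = 0.07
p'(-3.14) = 51.27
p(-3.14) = -62.92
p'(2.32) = -2.20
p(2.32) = -10.34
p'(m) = 3*m^2 - 22*m/3 - 4/3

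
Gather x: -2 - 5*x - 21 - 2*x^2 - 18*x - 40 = -2*x^2 - 23*x - 63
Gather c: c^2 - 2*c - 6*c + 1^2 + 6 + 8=c^2 - 8*c + 15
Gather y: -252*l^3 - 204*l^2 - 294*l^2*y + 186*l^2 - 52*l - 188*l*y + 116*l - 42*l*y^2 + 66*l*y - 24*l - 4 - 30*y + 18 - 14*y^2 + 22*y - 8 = -252*l^3 - 18*l^2 + 40*l + y^2*(-42*l - 14) + y*(-294*l^2 - 122*l - 8) + 6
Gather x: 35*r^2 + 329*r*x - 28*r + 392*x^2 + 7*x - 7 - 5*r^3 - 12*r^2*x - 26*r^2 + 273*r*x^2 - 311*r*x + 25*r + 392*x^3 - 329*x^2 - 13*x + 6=-5*r^3 + 9*r^2 - 3*r + 392*x^3 + x^2*(273*r + 63) + x*(-12*r^2 + 18*r - 6) - 1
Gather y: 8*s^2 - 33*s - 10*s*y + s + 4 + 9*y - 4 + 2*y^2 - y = 8*s^2 - 32*s + 2*y^2 + y*(8 - 10*s)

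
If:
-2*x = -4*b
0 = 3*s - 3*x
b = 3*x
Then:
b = 0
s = 0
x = 0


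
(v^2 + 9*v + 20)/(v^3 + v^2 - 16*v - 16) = (v + 5)/(v^2 - 3*v - 4)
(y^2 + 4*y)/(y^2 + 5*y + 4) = y/(y + 1)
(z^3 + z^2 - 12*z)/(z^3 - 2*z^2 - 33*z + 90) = z*(z + 4)/(z^2 + z - 30)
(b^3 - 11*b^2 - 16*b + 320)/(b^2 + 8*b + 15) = (b^2 - 16*b + 64)/(b + 3)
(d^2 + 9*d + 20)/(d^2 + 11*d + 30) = (d + 4)/(d + 6)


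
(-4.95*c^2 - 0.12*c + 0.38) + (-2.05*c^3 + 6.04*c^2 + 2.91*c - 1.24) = -2.05*c^3 + 1.09*c^2 + 2.79*c - 0.86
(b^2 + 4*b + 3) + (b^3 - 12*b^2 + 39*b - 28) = b^3 - 11*b^2 + 43*b - 25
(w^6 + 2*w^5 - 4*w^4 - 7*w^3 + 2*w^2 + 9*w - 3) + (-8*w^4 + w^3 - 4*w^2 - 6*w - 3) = w^6 + 2*w^5 - 12*w^4 - 6*w^3 - 2*w^2 + 3*w - 6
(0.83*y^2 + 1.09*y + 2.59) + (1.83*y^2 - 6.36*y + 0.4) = 2.66*y^2 - 5.27*y + 2.99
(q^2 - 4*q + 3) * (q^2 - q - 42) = q^4 - 5*q^3 - 35*q^2 + 165*q - 126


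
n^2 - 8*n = n*(n - 8)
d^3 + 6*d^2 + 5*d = d*(d + 1)*(d + 5)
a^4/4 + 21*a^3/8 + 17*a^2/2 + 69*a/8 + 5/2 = (a/4 + 1)*(a + 1/2)*(a + 1)*(a + 5)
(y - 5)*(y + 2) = y^2 - 3*y - 10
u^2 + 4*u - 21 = (u - 3)*(u + 7)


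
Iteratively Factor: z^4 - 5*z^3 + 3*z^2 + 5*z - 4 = (z - 1)*(z^3 - 4*z^2 - z + 4) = (z - 1)^2*(z^2 - 3*z - 4) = (z - 1)^2*(z + 1)*(z - 4)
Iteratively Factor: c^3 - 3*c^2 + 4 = (c + 1)*(c^2 - 4*c + 4) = (c - 2)*(c + 1)*(c - 2)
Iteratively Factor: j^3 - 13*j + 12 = (j - 1)*(j^2 + j - 12) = (j - 1)*(j + 4)*(j - 3)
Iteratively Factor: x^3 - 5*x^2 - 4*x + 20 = (x + 2)*(x^2 - 7*x + 10) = (x - 5)*(x + 2)*(x - 2)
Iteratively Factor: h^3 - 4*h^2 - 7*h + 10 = (h - 1)*(h^2 - 3*h - 10) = (h - 5)*(h - 1)*(h + 2)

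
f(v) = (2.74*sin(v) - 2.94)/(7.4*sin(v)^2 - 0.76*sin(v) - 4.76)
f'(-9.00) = 3.28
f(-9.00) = 1.28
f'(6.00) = -1.77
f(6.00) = 0.93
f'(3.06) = 0.52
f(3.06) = 0.57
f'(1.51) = 0.14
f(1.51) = -0.11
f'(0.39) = -0.10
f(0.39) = 0.48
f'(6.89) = 0.31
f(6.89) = 0.49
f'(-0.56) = -7.26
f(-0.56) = 1.94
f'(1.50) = 0.17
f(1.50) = -0.11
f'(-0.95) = -65.51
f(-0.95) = -6.85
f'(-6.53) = -1.54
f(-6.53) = 0.87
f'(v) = (-14.8*sin(v)*cos(v) + 0.76*cos(v))*(2.74*sin(v) - 2.94)/(7.4*sin(v)^2 - 0.76*sin(v) - 4.76)^2 + 2.74*cos(v)/(7.4*sin(v)^2 - 0.76*sin(v) - 4.76) = (-20.276*sin(v)^2 + 43.512*sin(v) - 15.2768)*cos(v)/(54.76*sin(v)^4 - 11.248*sin(v)^3 - 69.8704*sin(v)^2 + 7.2352*sin(v) + 22.6576)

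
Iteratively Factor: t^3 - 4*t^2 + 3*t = (t - 3)*(t^2 - t) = t*(t - 3)*(t - 1)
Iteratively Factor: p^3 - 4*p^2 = (p)*(p^2 - 4*p) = p^2*(p - 4)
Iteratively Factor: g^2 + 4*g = (g + 4)*(g)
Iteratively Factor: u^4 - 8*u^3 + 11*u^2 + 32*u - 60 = (u - 5)*(u^3 - 3*u^2 - 4*u + 12) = (u - 5)*(u - 3)*(u^2 - 4) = (u - 5)*(u - 3)*(u - 2)*(u + 2)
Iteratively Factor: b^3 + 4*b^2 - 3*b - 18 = (b - 2)*(b^2 + 6*b + 9) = (b - 2)*(b + 3)*(b + 3)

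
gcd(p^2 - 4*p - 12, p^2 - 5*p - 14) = p + 2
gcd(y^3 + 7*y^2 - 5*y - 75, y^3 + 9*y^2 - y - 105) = y^2 + 2*y - 15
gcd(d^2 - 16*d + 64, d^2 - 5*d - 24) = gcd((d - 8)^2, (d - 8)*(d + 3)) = d - 8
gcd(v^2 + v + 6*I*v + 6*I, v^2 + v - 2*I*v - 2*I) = v + 1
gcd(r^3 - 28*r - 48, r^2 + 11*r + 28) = r + 4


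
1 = 1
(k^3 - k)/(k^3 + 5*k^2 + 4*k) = (k - 1)/(k + 4)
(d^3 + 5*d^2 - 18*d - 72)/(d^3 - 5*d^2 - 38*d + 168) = (d + 3)/(d - 7)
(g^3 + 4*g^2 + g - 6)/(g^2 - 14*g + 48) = (g^3 + 4*g^2 + g - 6)/(g^2 - 14*g + 48)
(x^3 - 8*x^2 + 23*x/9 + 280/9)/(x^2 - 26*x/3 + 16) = (3*x^2 - 16*x - 35)/(3*(x - 6))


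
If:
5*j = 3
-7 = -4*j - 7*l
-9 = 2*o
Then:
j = 3/5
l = 23/35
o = -9/2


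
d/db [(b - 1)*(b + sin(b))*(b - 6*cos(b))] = (b - 1)*(b + sin(b))*(6*sin(b) + 1) + (b - 1)*(b - 6*cos(b))*(cos(b) + 1) + (b + sin(b))*(b - 6*cos(b))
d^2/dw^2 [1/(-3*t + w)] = -2/(3*t - w)^3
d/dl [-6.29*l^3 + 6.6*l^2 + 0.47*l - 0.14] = -18.87*l^2 + 13.2*l + 0.47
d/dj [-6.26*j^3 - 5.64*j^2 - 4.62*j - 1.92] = -18.78*j^2 - 11.28*j - 4.62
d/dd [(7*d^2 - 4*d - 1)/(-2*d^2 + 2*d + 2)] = 3*(d^2 + 4*d - 1)/(2*(d^4 - 2*d^3 - d^2 + 2*d + 1))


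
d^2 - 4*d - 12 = (d - 6)*(d + 2)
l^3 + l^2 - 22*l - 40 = (l - 5)*(l + 2)*(l + 4)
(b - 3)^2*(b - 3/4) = b^3 - 27*b^2/4 + 27*b/2 - 27/4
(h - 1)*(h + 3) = h^2 + 2*h - 3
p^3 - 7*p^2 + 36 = (p - 6)*(p - 3)*(p + 2)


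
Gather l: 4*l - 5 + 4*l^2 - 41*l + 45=4*l^2 - 37*l + 40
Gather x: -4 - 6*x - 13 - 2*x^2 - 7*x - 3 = -2*x^2 - 13*x - 20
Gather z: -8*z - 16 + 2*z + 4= -6*z - 12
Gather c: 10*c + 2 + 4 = 10*c + 6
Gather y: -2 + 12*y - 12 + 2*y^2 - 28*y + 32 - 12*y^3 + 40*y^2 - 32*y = -12*y^3 + 42*y^2 - 48*y + 18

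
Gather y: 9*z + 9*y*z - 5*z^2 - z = 9*y*z - 5*z^2 + 8*z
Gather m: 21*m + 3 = 21*m + 3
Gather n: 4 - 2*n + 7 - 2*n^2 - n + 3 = -2*n^2 - 3*n + 14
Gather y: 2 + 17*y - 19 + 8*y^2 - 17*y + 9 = 8*y^2 - 8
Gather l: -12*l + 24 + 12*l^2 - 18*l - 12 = 12*l^2 - 30*l + 12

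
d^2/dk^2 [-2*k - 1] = 0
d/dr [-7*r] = -7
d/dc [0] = 0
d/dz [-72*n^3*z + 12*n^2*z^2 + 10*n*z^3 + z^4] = -72*n^3 + 24*n^2*z + 30*n*z^2 + 4*z^3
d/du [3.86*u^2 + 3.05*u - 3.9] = 7.72*u + 3.05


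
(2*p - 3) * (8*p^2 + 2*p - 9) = 16*p^3 - 20*p^2 - 24*p + 27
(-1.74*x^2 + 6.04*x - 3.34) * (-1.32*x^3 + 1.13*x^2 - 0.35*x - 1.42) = 2.2968*x^5 - 9.939*x^4 + 11.843*x^3 - 3.4174*x^2 - 7.4078*x + 4.7428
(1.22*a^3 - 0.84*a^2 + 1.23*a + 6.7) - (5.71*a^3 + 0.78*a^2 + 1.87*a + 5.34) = -4.49*a^3 - 1.62*a^2 - 0.64*a + 1.36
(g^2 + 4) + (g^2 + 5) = 2*g^2 + 9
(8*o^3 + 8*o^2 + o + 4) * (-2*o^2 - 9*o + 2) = -16*o^5 - 88*o^4 - 58*o^3 - o^2 - 34*o + 8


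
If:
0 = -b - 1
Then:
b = -1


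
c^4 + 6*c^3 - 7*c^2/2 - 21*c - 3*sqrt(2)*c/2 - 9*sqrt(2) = (c + 6)*(c - 3*sqrt(2)/2)*(c + sqrt(2)/2)*(c + sqrt(2))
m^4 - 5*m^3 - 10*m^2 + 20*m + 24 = (m - 6)*(m - 2)*(m + 1)*(m + 2)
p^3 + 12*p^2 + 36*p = p*(p + 6)^2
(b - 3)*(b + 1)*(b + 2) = b^3 - 7*b - 6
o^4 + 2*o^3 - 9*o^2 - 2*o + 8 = (o - 2)*(o - 1)*(o + 1)*(o + 4)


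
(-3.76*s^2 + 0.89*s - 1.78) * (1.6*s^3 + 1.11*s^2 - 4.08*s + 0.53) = -6.016*s^5 - 2.7496*s^4 + 13.4807*s^3 - 7.5998*s^2 + 7.7341*s - 0.9434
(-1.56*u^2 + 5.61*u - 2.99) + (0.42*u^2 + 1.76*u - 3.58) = -1.14*u^2 + 7.37*u - 6.57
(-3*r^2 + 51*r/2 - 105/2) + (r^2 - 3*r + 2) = -2*r^2 + 45*r/2 - 101/2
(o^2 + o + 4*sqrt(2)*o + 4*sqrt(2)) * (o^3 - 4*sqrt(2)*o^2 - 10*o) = o^5 + o^4 - 42*o^3 - 40*sqrt(2)*o^2 - 42*o^2 - 40*sqrt(2)*o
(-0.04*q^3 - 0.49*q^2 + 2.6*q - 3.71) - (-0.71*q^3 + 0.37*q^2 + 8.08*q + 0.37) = 0.67*q^3 - 0.86*q^2 - 5.48*q - 4.08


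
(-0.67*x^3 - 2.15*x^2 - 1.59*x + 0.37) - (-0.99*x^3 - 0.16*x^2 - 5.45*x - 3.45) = 0.32*x^3 - 1.99*x^2 + 3.86*x + 3.82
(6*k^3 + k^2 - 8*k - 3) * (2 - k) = -6*k^4 + 11*k^3 + 10*k^2 - 13*k - 6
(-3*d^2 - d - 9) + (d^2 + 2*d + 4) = -2*d^2 + d - 5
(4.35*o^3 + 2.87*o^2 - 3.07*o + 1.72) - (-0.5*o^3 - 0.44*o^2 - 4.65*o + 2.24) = 4.85*o^3 + 3.31*o^2 + 1.58*o - 0.52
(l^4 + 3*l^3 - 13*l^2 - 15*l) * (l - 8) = l^5 - 5*l^4 - 37*l^3 + 89*l^2 + 120*l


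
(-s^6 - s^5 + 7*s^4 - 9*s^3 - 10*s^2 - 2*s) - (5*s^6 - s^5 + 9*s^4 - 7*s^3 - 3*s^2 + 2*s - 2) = -6*s^6 - 2*s^4 - 2*s^3 - 7*s^2 - 4*s + 2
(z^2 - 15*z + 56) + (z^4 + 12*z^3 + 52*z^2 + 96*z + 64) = z^4 + 12*z^3 + 53*z^2 + 81*z + 120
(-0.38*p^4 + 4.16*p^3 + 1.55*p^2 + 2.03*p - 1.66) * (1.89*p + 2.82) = -0.7182*p^5 + 6.7908*p^4 + 14.6607*p^3 + 8.2077*p^2 + 2.5872*p - 4.6812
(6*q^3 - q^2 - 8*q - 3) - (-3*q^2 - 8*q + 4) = 6*q^3 + 2*q^2 - 7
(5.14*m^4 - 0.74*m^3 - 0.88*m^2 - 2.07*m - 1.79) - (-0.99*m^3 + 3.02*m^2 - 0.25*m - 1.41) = 5.14*m^4 + 0.25*m^3 - 3.9*m^2 - 1.82*m - 0.38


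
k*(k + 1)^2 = k^3 + 2*k^2 + k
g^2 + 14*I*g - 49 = (g + 7*I)^2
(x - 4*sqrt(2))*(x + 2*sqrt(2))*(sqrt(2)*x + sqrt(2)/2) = sqrt(2)*x^3 - 4*x^2 + sqrt(2)*x^2/2 - 16*sqrt(2)*x - 2*x - 8*sqrt(2)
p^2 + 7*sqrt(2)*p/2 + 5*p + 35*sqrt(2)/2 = (p + 5)*(p + 7*sqrt(2)/2)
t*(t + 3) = t^2 + 3*t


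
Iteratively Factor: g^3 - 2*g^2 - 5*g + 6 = (g - 3)*(g^2 + g - 2) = (g - 3)*(g + 2)*(g - 1)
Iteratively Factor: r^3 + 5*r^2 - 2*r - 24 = (r - 2)*(r^2 + 7*r + 12) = (r - 2)*(r + 3)*(r + 4)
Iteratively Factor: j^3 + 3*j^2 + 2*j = (j + 1)*(j^2 + 2*j) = (j + 1)*(j + 2)*(j)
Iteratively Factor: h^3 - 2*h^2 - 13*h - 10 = (h + 2)*(h^2 - 4*h - 5) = (h - 5)*(h + 2)*(h + 1)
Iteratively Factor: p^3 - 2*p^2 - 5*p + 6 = (p - 1)*(p^2 - p - 6) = (p - 1)*(p + 2)*(p - 3)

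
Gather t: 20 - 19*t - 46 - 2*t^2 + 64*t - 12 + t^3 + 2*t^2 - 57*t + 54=t^3 - 12*t + 16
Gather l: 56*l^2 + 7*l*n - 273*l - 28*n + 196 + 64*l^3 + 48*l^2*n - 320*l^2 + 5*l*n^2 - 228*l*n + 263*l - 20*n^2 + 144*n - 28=64*l^3 + l^2*(48*n - 264) + l*(5*n^2 - 221*n - 10) - 20*n^2 + 116*n + 168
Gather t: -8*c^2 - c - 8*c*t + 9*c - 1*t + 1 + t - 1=-8*c^2 - 8*c*t + 8*c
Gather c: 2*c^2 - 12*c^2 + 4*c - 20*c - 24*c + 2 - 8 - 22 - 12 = -10*c^2 - 40*c - 40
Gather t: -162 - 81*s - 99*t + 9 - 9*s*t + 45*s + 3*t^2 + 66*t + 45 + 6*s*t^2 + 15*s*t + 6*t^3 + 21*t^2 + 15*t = -36*s + 6*t^3 + t^2*(6*s + 24) + t*(6*s - 18) - 108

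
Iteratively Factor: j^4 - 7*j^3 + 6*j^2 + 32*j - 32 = (j + 2)*(j^3 - 9*j^2 + 24*j - 16) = (j - 1)*(j + 2)*(j^2 - 8*j + 16) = (j - 4)*(j - 1)*(j + 2)*(j - 4)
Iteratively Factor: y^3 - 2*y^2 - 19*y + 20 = (y + 4)*(y^2 - 6*y + 5) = (y - 5)*(y + 4)*(y - 1)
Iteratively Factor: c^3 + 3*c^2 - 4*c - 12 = (c - 2)*(c^2 + 5*c + 6) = (c - 2)*(c + 2)*(c + 3)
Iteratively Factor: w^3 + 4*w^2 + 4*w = (w + 2)*(w^2 + 2*w) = (w + 2)^2*(w)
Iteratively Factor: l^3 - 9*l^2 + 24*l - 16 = (l - 4)*(l^2 - 5*l + 4) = (l - 4)^2*(l - 1)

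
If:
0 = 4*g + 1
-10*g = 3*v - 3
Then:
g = -1/4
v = 11/6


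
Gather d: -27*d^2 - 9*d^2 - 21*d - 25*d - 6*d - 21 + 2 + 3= -36*d^2 - 52*d - 16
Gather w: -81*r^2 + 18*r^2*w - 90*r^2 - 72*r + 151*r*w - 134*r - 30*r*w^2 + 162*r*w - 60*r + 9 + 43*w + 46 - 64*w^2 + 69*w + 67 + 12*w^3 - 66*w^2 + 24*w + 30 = -171*r^2 - 266*r + 12*w^3 + w^2*(-30*r - 130) + w*(18*r^2 + 313*r + 136) + 152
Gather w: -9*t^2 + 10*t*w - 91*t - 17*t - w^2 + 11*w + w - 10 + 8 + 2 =-9*t^2 - 108*t - w^2 + w*(10*t + 12)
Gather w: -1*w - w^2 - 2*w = -w^2 - 3*w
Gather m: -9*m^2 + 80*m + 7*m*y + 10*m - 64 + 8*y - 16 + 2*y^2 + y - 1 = -9*m^2 + m*(7*y + 90) + 2*y^2 + 9*y - 81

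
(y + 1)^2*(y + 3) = y^3 + 5*y^2 + 7*y + 3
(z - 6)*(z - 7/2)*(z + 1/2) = z^3 - 9*z^2 + 65*z/4 + 21/2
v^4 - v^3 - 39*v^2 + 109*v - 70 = (v - 5)*(v - 2)*(v - 1)*(v + 7)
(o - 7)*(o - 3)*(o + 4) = o^3 - 6*o^2 - 19*o + 84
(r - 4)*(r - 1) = r^2 - 5*r + 4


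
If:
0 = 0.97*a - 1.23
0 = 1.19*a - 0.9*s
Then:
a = 1.27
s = 1.68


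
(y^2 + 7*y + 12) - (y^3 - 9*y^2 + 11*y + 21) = -y^3 + 10*y^2 - 4*y - 9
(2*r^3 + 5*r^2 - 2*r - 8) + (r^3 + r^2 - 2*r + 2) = 3*r^3 + 6*r^2 - 4*r - 6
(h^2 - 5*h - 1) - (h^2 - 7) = 6 - 5*h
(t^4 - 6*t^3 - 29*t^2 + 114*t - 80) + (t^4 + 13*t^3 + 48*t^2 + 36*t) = 2*t^4 + 7*t^3 + 19*t^2 + 150*t - 80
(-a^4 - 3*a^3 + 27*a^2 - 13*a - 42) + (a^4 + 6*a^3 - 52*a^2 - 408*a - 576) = 3*a^3 - 25*a^2 - 421*a - 618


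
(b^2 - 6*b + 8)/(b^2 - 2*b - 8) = (b - 2)/(b + 2)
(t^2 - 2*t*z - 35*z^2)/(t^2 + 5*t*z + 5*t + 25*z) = (t - 7*z)/(t + 5)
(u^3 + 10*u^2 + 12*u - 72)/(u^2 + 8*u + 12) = (u^2 + 4*u - 12)/(u + 2)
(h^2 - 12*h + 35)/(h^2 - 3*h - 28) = (h - 5)/(h + 4)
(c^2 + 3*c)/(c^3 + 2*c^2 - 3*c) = 1/(c - 1)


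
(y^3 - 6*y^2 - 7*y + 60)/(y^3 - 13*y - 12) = (y - 5)/(y + 1)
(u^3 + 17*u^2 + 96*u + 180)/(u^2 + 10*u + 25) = (u^2 + 12*u + 36)/(u + 5)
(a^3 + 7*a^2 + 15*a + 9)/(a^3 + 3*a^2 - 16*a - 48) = (a^2 + 4*a + 3)/(a^2 - 16)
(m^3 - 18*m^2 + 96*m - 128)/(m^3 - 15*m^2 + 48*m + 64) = (m - 2)/(m + 1)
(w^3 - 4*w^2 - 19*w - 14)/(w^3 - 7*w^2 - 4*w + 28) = (w + 1)/(w - 2)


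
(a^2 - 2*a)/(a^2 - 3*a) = (a - 2)/(a - 3)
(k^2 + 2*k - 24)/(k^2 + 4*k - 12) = (k - 4)/(k - 2)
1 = 1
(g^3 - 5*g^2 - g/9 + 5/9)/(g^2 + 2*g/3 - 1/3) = (3*g^2 - 14*g - 5)/(3*(g + 1))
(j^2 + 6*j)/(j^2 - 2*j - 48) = j/(j - 8)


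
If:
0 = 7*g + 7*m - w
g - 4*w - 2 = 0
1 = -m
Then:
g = 26/27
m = -1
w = -7/27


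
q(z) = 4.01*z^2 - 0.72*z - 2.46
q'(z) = 8.02*z - 0.72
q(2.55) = 21.78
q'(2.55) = 19.73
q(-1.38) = 6.17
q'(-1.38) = -11.79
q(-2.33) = 20.99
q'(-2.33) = -19.41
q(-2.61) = 26.74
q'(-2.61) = -21.65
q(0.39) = -2.13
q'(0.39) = 2.41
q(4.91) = 90.68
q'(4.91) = 38.66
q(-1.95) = 14.19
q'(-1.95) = -16.36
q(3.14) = 34.82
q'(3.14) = 24.46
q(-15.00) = 910.59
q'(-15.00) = -121.02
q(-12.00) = 583.62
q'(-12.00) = -96.96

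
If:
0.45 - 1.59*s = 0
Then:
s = 0.28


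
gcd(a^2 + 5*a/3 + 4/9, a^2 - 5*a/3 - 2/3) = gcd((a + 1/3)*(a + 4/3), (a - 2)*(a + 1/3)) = a + 1/3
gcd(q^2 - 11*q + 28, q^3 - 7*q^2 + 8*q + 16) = q - 4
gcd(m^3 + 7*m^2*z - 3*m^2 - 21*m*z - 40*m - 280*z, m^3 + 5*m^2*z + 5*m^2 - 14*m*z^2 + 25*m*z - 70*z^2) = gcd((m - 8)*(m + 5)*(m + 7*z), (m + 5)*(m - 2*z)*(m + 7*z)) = m^2 + 7*m*z + 5*m + 35*z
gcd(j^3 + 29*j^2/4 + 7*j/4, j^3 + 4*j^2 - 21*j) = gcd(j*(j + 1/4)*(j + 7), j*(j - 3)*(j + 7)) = j^2 + 7*j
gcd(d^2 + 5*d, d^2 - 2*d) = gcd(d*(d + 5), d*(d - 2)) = d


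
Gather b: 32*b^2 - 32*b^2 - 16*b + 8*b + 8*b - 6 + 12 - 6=0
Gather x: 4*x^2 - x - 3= 4*x^2 - x - 3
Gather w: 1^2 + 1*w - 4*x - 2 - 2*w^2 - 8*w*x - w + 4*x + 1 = -2*w^2 - 8*w*x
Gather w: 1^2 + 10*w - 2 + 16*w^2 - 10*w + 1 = 16*w^2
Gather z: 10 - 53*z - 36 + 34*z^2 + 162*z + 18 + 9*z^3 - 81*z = 9*z^3 + 34*z^2 + 28*z - 8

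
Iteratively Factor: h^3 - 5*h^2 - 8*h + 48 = (h - 4)*(h^2 - h - 12) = (h - 4)*(h + 3)*(h - 4)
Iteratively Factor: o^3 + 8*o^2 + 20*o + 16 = (o + 4)*(o^2 + 4*o + 4) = (o + 2)*(o + 4)*(o + 2)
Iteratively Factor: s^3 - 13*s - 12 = (s - 4)*(s^2 + 4*s + 3) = (s - 4)*(s + 1)*(s + 3)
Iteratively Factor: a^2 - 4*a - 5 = (a - 5)*(a + 1)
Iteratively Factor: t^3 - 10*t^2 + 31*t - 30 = (t - 5)*(t^2 - 5*t + 6) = (t - 5)*(t - 3)*(t - 2)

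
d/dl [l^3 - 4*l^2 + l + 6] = 3*l^2 - 8*l + 1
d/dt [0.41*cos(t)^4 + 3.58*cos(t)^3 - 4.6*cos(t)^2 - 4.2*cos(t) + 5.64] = (-1.64*cos(t)^3 - 10.74*cos(t)^2 + 9.2*cos(t) + 4.2)*sin(t)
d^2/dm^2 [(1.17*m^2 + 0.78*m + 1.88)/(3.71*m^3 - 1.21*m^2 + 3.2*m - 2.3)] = (32.2079939999999*m^6 + 64.415988*m^5 + 206.167668*m^4 - 2.43743199999997*m^3 + 210.763428*m^2 + 39.55164*m + 51.89852)/(51.064811*m^9 - 49.963683*m^8 + 148.430793*m^7 - 182.934571*m^6 + 189.97614*m^5 - 211.10709*m^4 + 145.0793*m^3 - 89.8587*m^2 + 50.784*m - 12.167)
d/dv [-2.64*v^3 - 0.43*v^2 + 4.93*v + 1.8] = -7.92*v^2 - 0.86*v + 4.93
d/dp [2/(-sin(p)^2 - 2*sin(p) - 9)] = 4*(sin(p) + 1)*cos(p)/(sin(p)^2 + 2*sin(p) + 9)^2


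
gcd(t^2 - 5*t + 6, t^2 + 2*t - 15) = t - 3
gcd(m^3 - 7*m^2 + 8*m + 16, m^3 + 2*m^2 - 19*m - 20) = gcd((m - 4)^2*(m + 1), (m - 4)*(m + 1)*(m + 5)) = m^2 - 3*m - 4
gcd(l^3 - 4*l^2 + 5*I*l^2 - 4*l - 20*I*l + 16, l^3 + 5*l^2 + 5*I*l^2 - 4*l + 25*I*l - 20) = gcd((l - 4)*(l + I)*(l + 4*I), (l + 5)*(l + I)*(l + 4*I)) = l^2 + 5*I*l - 4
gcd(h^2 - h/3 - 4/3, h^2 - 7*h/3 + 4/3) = h - 4/3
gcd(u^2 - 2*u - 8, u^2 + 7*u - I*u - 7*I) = 1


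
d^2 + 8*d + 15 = (d + 3)*(d + 5)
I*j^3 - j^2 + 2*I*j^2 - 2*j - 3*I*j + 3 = (j + 3)*(j + I)*(I*j - I)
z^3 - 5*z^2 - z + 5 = (z - 5)*(z - 1)*(z + 1)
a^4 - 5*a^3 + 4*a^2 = a^2*(a - 4)*(a - 1)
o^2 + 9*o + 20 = (o + 4)*(o + 5)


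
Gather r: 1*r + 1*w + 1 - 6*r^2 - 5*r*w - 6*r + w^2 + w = -6*r^2 + r*(-5*w - 5) + w^2 + 2*w + 1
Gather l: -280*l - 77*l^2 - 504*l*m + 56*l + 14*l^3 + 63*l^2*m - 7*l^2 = 14*l^3 + l^2*(63*m - 84) + l*(-504*m - 224)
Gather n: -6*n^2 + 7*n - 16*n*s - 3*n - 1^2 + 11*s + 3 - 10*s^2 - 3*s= -6*n^2 + n*(4 - 16*s) - 10*s^2 + 8*s + 2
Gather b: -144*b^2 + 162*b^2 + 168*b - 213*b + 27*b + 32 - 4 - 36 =18*b^2 - 18*b - 8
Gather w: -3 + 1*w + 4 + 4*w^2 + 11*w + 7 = 4*w^2 + 12*w + 8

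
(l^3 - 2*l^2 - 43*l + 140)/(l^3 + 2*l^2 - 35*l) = (l - 4)/l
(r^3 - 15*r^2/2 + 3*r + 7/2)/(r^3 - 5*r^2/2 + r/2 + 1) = (r - 7)/(r - 2)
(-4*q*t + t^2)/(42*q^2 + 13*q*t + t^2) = t*(-4*q + t)/(42*q^2 + 13*q*t + t^2)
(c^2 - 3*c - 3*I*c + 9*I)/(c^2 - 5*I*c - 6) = (c - 3)/(c - 2*I)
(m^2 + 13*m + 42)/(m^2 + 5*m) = (m^2 + 13*m + 42)/(m*(m + 5))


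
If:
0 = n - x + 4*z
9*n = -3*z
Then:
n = -z/3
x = 11*z/3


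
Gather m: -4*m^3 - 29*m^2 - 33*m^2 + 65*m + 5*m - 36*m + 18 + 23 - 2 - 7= -4*m^3 - 62*m^2 + 34*m + 32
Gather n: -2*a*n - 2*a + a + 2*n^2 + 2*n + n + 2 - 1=-a + 2*n^2 + n*(3 - 2*a) + 1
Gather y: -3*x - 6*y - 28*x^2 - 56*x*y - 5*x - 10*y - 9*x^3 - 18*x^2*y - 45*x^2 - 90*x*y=-9*x^3 - 73*x^2 - 8*x + y*(-18*x^2 - 146*x - 16)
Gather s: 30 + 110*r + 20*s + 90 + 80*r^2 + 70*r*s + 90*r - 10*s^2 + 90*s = 80*r^2 + 200*r - 10*s^2 + s*(70*r + 110) + 120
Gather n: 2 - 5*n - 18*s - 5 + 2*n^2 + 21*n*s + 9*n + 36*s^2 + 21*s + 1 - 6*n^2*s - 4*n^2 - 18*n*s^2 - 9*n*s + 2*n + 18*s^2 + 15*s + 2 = n^2*(-6*s - 2) + n*(-18*s^2 + 12*s + 6) + 54*s^2 + 18*s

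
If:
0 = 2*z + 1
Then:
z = -1/2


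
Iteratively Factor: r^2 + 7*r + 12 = (r + 4)*(r + 3)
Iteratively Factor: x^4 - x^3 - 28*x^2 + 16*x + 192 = (x + 3)*(x^3 - 4*x^2 - 16*x + 64) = (x + 3)*(x + 4)*(x^2 - 8*x + 16) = (x - 4)*(x + 3)*(x + 4)*(x - 4)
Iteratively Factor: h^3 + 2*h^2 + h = (h)*(h^2 + 2*h + 1) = h*(h + 1)*(h + 1)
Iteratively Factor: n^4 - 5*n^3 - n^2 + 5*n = (n + 1)*(n^3 - 6*n^2 + 5*n) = (n - 1)*(n + 1)*(n^2 - 5*n) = n*(n - 1)*(n + 1)*(n - 5)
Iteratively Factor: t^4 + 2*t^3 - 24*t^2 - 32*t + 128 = (t + 4)*(t^3 - 2*t^2 - 16*t + 32) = (t + 4)^2*(t^2 - 6*t + 8) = (t - 2)*(t + 4)^2*(t - 4)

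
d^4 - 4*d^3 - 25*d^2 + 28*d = d*(d - 7)*(d - 1)*(d + 4)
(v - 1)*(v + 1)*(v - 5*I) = v^3 - 5*I*v^2 - v + 5*I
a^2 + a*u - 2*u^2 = (a - u)*(a + 2*u)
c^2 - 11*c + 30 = (c - 6)*(c - 5)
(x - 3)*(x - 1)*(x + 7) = x^3 + 3*x^2 - 25*x + 21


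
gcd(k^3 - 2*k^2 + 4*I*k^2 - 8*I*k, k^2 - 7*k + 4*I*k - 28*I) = k + 4*I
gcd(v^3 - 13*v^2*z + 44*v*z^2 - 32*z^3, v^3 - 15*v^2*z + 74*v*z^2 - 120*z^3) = -v + 4*z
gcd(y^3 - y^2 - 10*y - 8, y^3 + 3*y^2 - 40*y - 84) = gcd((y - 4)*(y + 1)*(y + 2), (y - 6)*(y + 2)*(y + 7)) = y + 2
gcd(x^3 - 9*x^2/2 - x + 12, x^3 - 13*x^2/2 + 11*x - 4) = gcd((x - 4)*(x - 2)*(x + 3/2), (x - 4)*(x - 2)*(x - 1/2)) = x^2 - 6*x + 8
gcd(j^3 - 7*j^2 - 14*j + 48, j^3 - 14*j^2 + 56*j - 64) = j^2 - 10*j + 16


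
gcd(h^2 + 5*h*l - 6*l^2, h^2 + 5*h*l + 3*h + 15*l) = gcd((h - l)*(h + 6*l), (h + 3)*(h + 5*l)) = 1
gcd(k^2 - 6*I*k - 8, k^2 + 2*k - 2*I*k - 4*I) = k - 2*I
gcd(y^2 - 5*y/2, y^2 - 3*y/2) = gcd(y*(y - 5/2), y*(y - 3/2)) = y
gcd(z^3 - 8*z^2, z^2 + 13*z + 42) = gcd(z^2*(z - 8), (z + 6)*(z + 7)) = 1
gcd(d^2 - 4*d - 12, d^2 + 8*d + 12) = d + 2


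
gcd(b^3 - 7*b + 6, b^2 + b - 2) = b - 1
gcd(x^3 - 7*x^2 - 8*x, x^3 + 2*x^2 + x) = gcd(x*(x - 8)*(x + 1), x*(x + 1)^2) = x^2 + x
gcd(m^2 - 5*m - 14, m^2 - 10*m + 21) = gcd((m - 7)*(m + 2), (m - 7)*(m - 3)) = m - 7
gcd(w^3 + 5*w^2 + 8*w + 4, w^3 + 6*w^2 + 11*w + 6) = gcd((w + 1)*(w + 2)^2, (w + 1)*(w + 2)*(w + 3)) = w^2 + 3*w + 2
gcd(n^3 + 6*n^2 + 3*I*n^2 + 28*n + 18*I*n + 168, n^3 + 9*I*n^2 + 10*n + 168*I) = n^2 + 3*I*n + 28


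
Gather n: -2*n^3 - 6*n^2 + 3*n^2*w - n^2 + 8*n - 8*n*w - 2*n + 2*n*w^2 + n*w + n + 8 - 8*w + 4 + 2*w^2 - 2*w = -2*n^3 + n^2*(3*w - 7) + n*(2*w^2 - 7*w + 7) + 2*w^2 - 10*w + 12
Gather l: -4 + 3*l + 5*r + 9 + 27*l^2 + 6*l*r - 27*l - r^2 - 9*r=27*l^2 + l*(6*r - 24) - r^2 - 4*r + 5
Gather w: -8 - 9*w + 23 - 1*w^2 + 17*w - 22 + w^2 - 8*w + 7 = 0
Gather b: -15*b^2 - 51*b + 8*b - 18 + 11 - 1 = -15*b^2 - 43*b - 8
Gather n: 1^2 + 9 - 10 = 0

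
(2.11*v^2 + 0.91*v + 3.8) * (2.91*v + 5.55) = 6.1401*v^3 + 14.3586*v^2 + 16.1085*v + 21.09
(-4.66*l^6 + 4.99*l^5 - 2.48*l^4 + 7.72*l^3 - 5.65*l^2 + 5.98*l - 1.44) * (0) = 0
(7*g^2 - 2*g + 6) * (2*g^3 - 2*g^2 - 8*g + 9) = 14*g^5 - 18*g^4 - 40*g^3 + 67*g^2 - 66*g + 54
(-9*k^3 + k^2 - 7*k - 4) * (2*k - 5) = -18*k^4 + 47*k^3 - 19*k^2 + 27*k + 20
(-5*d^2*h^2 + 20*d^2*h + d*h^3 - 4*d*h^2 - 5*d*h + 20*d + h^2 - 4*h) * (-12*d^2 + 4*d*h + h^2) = 60*d^4*h^2 - 240*d^4*h - 32*d^3*h^3 + 128*d^3*h^2 + 60*d^3*h - 240*d^3 - d^2*h^4 + 4*d^2*h^3 - 32*d^2*h^2 + 128*d^2*h + d*h^5 - 4*d*h^4 - d*h^3 + 4*d*h^2 + h^4 - 4*h^3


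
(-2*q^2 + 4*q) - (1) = -2*q^2 + 4*q - 1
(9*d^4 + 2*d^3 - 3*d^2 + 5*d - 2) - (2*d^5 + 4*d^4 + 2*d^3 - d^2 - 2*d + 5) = -2*d^5 + 5*d^4 - 2*d^2 + 7*d - 7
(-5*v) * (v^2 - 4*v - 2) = -5*v^3 + 20*v^2 + 10*v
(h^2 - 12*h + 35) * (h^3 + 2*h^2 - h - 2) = h^5 - 10*h^4 + 10*h^3 + 80*h^2 - 11*h - 70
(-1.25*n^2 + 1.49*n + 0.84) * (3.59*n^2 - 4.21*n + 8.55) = -4.4875*n^4 + 10.6116*n^3 - 13.9448*n^2 + 9.2031*n + 7.182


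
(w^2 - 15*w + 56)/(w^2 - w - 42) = (w - 8)/(w + 6)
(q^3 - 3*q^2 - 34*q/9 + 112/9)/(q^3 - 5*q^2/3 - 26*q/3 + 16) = (q^2 - q/3 - 14/3)/(q^2 + q - 6)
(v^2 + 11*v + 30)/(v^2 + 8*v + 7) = (v^2 + 11*v + 30)/(v^2 + 8*v + 7)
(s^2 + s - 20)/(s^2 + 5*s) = (s - 4)/s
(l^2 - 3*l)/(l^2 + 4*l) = (l - 3)/(l + 4)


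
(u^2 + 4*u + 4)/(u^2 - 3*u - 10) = (u + 2)/(u - 5)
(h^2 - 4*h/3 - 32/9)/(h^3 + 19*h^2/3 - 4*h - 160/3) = (h + 4/3)/(h^2 + 9*h + 20)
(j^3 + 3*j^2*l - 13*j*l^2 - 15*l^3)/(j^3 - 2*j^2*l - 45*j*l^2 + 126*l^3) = (j^2 + 6*j*l + 5*l^2)/(j^2 + j*l - 42*l^2)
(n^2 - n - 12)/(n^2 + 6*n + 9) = (n - 4)/(n + 3)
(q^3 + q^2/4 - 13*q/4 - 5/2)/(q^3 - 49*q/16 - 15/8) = 4*(q + 1)/(4*q + 3)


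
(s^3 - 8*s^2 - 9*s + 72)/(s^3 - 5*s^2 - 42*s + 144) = (s + 3)/(s + 6)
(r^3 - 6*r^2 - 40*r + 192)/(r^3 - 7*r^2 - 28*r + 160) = (r + 6)/(r + 5)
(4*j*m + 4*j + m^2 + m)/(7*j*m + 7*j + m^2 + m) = (4*j + m)/(7*j + m)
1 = 1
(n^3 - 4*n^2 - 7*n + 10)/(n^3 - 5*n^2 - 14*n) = (n^2 - 6*n + 5)/(n*(n - 7))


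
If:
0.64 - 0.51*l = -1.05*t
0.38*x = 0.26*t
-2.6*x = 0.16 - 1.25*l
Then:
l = -2.39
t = -1.77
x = -1.21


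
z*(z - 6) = z^2 - 6*z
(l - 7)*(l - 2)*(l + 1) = l^3 - 8*l^2 + 5*l + 14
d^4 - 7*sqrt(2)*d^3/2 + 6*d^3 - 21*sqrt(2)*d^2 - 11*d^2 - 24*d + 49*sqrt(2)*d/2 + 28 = (d - 1)*(d + 7)*(d - 4*sqrt(2))*(d + sqrt(2)/2)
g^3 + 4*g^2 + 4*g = g*(g + 2)^2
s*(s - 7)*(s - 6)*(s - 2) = s^4 - 15*s^3 + 68*s^2 - 84*s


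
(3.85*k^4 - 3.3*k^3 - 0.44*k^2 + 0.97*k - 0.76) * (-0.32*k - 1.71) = -1.232*k^5 - 5.5275*k^4 + 5.7838*k^3 + 0.442*k^2 - 1.4155*k + 1.2996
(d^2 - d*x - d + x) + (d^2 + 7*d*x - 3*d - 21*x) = 2*d^2 + 6*d*x - 4*d - 20*x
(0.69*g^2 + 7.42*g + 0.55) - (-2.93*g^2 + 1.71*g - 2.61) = 3.62*g^2 + 5.71*g + 3.16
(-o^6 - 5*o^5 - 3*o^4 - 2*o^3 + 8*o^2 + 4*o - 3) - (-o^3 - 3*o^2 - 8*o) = -o^6 - 5*o^5 - 3*o^4 - o^3 + 11*o^2 + 12*o - 3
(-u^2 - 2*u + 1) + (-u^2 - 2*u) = -2*u^2 - 4*u + 1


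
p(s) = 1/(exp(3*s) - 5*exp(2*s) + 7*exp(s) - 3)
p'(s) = (-3*exp(3*s) + 10*exp(2*s) - 7*exp(s))/(exp(3*s) - 5*exp(2*s) + 7*exp(s) - 3)^2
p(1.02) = -1.40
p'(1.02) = -12.76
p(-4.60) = -0.34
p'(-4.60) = -0.01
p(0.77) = -0.88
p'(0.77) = 1.02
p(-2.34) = -0.42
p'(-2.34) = -0.10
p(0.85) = -0.84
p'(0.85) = -0.04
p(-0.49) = -2.79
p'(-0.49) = -9.55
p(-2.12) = -0.45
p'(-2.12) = -0.14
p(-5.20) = -0.34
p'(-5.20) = -0.00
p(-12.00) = -0.33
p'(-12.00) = 0.00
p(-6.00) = -0.34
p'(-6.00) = 0.00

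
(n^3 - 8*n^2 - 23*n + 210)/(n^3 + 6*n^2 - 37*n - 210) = (n - 7)/(n + 7)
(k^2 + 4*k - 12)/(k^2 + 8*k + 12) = (k - 2)/(k + 2)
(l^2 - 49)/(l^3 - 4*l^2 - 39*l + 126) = (l + 7)/(l^2 + 3*l - 18)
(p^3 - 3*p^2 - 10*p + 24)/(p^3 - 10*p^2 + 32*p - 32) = (p + 3)/(p - 4)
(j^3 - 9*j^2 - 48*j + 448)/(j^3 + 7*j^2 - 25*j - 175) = (j^2 - 16*j + 64)/(j^2 - 25)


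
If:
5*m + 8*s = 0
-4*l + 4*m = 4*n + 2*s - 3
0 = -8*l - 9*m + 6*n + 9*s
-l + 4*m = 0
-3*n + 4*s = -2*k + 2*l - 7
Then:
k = -9187/4016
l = 72/251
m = 18/251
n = 1119/2008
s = -45/1004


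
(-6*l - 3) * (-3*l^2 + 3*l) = 18*l^3 - 9*l^2 - 9*l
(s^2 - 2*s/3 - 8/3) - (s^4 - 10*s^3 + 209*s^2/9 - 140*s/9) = -s^4 + 10*s^3 - 200*s^2/9 + 134*s/9 - 8/3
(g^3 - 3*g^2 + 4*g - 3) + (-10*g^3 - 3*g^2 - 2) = -9*g^3 - 6*g^2 + 4*g - 5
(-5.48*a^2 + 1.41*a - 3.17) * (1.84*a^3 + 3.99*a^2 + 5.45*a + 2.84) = -10.0832*a^5 - 19.2708*a^4 - 30.0729*a^3 - 20.527*a^2 - 13.2721*a - 9.0028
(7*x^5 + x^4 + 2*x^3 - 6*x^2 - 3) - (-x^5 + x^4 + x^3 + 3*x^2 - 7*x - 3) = 8*x^5 + x^3 - 9*x^2 + 7*x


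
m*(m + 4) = m^2 + 4*m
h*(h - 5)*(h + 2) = h^3 - 3*h^2 - 10*h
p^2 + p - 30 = (p - 5)*(p + 6)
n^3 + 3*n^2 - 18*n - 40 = (n - 4)*(n + 2)*(n + 5)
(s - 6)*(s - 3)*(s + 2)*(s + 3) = s^4 - 4*s^3 - 21*s^2 + 36*s + 108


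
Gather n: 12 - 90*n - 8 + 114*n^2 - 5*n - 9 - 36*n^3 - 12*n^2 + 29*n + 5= -36*n^3 + 102*n^2 - 66*n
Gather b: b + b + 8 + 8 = 2*b + 16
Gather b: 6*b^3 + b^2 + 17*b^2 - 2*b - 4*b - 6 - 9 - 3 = 6*b^3 + 18*b^2 - 6*b - 18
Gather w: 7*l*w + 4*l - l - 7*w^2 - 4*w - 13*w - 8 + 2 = 3*l - 7*w^2 + w*(7*l - 17) - 6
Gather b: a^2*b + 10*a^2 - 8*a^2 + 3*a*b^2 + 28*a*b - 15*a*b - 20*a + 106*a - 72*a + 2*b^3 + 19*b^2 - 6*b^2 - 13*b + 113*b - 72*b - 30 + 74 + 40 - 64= 2*a^2 + 14*a + 2*b^3 + b^2*(3*a + 13) + b*(a^2 + 13*a + 28) + 20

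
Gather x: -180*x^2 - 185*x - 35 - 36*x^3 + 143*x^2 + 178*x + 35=-36*x^3 - 37*x^2 - 7*x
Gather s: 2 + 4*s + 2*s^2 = 2*s^2 + 4*s + 2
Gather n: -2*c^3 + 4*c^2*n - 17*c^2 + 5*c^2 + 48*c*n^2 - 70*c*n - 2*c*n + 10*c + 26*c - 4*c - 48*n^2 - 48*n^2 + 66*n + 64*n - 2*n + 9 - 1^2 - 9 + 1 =-2*c^3 - 12*c^2 + 32*c + n^2*(48*c - 96) + n*(4*c^2 - 72*c + 128)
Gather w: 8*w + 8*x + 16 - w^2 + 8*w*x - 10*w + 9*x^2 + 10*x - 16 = -w^2 + w*(8*x - 2) + 9*x^2 + 18*x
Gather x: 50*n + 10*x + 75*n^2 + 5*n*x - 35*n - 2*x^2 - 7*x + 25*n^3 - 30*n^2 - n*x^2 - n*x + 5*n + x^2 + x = 25*n^3 + 45*n^2 + 20*n + x^2*(-n - 1) + x*(4*n + 4)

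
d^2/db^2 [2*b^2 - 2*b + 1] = 4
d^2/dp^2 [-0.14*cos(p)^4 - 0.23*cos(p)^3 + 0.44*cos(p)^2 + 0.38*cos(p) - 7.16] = 2.24*cos(p)^4 + 2.07*cos(p)^3 - 3.44*cos(p)^2 - 1.76*cos(p) + 0.88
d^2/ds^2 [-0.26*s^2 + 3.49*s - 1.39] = -0.520000000000000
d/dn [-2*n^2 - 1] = -4*n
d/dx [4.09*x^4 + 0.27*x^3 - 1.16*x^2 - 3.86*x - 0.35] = 16.36*x^3 + 0.81*x^2 - 2.32*x - 3.86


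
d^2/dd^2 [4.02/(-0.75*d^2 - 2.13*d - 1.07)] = (4.5225*d^2 + 12.8439*d - 4.02*(1.5*d + 2.13)*(3.0*d + 4.26) + 6.4521)/(0.75*d^2 + 2.13*d + 1.07)^3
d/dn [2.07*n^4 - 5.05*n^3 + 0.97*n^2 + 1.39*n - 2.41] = 8.28*n^3 - 15.15*n^2 + 1.94*n + 1.39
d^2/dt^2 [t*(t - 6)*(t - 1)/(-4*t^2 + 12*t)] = 3/(t^3 - 9*t^2 + 27*t - 27)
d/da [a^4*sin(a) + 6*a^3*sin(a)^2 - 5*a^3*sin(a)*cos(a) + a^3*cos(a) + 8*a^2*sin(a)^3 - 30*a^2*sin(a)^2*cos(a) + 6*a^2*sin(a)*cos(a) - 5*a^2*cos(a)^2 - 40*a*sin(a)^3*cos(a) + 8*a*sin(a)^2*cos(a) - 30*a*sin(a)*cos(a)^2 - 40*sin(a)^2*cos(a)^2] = a^4*cos(a) + 3*a^3*sin(a) + 6*a^3*sin(2*a) - 5*a^3*cos(2*a) + 15*a^2*sin(a)/2 - 5*a^2*sin(2*a)/2 - 45*a^2*sin(3*a)/2 + 9*a^2*cos(a) - 3*a^2*cos(2*a) - 6*a^2*cos(3*a) + 9*a^2 + 10*a*sin(a) + 6*a*sin(2*a) + 2*a*sin(3*a) - 45*a*cos(a)/2 + 40*a*cos(2*a)^2 - 25*a*cos(2*a) - 15*a*cos(3*a)/2 - 25*a - 15*sin(a)/2 - 10*sin(2*a) - 15*sin(3*a)/2 - 15*sin(4*a) + 2*cos(a) - 2*cos(3*a)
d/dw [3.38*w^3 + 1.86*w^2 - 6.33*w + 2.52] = 10.14*w^2 + 3.72*w - 6.33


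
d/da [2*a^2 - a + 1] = 4*a - 1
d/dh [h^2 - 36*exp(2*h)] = 2*h - 72*exp(2*h)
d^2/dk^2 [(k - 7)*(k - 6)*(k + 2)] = 6*k - 22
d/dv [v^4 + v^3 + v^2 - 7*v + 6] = 4*v^3 + 3*v^2 + 2*v - 7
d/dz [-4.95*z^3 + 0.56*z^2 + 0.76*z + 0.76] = -14.85*z^2 + 1.12*z + 0.76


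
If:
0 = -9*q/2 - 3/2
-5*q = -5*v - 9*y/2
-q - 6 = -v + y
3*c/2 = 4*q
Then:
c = -8/9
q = -1/3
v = 143/57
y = -60/19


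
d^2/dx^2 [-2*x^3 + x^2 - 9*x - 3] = 2 - 12*x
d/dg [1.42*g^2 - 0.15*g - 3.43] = 2.84*g - 0.15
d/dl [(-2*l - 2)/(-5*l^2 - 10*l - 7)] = 2*(5*l^2 + 10*l - 10*(l + 1)^2 + 7)/(5*l^2 + 10*l + 7)^2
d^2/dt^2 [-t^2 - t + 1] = -2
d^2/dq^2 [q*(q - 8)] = 2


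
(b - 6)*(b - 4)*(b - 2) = b^3 - 12*b^2 + 44*b - 48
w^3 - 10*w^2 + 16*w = w*(w - 8)*(w - 2)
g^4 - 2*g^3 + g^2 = g^2*(g - 1)^2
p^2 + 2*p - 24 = (p - 4)*(p + 6)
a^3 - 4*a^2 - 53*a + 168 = (a - 8)*(a - 3)*(a + 7)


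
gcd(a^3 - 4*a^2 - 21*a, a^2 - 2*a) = a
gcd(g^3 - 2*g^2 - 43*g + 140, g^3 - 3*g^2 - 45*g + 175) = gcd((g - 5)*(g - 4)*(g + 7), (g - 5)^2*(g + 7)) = g^2 + 2*g - 35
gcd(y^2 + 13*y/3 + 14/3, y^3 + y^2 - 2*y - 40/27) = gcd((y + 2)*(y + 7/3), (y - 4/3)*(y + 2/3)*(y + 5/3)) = 1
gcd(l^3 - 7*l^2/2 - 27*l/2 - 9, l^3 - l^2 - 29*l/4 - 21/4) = l^2 + 5*l/2 + 3/2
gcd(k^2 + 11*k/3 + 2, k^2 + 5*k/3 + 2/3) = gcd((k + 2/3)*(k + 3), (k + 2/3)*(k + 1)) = k + 2/3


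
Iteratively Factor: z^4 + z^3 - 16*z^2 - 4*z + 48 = (z + 4)*(z^3 - 3*z^2 - 4*z + 12) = (z - 3)*(z + 4)*(z^2 - 4) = (z - 3)*(z - 2)*(z + 4)*(z + 2)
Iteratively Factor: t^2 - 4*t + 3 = (t - 1)*(t - 3)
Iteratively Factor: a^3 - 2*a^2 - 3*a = (a - 3)*(a^2 + a) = (a - 3)*(a + 1)*(a)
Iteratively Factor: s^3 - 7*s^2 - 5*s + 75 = (s + 3)*(s^2 - 10*s + 25) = (s - 5)*(s + 3)*(s - 5)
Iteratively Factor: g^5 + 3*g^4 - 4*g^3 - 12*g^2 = (g)*(g^4 + 3*g^3 - 4*g^2 - 12*g) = g*(g + 2)*(g^3 + g^2 - 6*g) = g*(g + 2)*(g + 3)*(g^2 - 2*g) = g^2*(g + 2)*(g + 3)*(g - 2)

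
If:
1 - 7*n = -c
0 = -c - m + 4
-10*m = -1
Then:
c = 39/10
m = 1/10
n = 7/10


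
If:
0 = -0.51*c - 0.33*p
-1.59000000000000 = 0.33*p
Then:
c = 3.12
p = -4.82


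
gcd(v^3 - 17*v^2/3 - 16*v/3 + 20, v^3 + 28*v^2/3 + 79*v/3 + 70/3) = v + 2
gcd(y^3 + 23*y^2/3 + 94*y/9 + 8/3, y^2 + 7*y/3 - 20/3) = 1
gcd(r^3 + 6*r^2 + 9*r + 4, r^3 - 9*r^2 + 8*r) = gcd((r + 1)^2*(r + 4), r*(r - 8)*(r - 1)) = 1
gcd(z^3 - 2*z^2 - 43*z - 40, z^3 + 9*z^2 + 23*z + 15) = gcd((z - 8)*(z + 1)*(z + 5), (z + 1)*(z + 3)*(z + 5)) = z^2 + 6*z + 5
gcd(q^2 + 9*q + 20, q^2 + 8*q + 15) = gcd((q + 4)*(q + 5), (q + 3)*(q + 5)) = q + 5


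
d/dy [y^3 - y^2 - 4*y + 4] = 3*y^2 - 2*y - 4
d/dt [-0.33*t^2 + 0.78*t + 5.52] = 0.78 - 0.66*t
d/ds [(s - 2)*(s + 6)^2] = (s + 6)*(3*s + 2)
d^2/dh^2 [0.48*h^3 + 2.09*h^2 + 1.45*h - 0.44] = 2.88*h + 4.18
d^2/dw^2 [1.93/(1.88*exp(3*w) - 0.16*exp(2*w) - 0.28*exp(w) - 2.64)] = ((-32.6556*exp(2*w) + 1.2352*exp(w) + 0.5404)*(-1.88*exp(3*w) + 0.16*exp(2*w) + 0.28*exp(w) + 2.64) - 1.93*(-11.28*exp(2*w) + 0.64*exp(w) + 0.56)*(-5.64*exp(2*w) + 0.32*exp(w) + 0.28)*exp(w))*exp(w)/(-1.88*exp(3*w) + 0.16*exp(2*w) + 0.28*exp(w) + 2.64)^3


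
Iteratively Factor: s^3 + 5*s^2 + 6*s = (s + 2)*(s^2 + 3*s) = (s + 2)*(s + 3)*(s)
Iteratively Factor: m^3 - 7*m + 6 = (m - 2)*(m^2 + 2*m - 3) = (m - 2)*(m + 3)*(m - 1)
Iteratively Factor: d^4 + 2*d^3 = (d)*(d^3 + 2*d^2) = d^2*(d^2 + 2*d) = d^2*(d + 2)*(d)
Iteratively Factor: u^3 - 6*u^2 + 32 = (u - 4)*(u^2 - 2*u - 8) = (u - 4)*(u + 2)*(u - 4)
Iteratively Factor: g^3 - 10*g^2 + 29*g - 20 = (g - 5)*(g^2 - 5*g + 4) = (g - 5)*(g - 4)*(g - 1)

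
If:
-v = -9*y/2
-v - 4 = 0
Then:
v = -4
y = -8/9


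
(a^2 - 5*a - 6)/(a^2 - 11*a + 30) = (a + 1)/(a - 5)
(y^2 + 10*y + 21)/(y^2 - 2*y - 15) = (y + 7)/(y - 5)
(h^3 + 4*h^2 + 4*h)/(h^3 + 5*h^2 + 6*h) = (h + 2)/(h + 3)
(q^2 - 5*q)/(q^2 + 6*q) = (q - 5)/(q + 6)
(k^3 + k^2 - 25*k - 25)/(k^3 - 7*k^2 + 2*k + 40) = (k^2 + 6*k + 5)/(k^2 - 2*k - 8)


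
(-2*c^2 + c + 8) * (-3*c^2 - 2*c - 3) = 6*c^4 + c^3 - 20*c^2 - 19*c - 24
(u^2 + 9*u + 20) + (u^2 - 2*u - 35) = 2*u^2 + 7*u - 15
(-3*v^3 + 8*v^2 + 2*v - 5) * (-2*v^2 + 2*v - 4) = 6*v^5 - 22*v^4 + 24*v^3 - 18*v^2 - 18*v + 20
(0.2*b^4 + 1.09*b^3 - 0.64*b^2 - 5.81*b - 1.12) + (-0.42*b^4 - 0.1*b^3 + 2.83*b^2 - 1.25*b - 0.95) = -0.22*b^4 + 0.99*b^3 + 2.19*b^2 - 7.06*b - 2.07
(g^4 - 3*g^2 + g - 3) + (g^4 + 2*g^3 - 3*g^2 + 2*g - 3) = 2*g^4 + 2*g^3 - 6*g^2 + 3*g - 6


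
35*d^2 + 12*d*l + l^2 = (5*d + l)*(7*d + l)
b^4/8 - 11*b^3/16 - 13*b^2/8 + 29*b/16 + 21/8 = (b/4 + 1/2)*(b/2 + 1/2)*(b - 7)*(b - 3/2)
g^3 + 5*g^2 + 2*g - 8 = (g - 1)*(g + 2)*(g + 4)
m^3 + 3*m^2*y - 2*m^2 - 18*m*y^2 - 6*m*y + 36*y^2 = (m - 2)*(m - 3*y)*(m + 6*y)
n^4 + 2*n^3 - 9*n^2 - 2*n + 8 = (n - 2)*(n - 1)*(n + 1)*(n + 4)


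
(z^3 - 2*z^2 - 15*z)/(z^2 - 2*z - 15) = z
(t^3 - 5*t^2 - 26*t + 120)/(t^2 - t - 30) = t - 4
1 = 1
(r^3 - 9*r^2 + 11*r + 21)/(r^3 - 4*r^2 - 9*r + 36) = (r^2 - 6*r - 7)/(r^2 - r - 12)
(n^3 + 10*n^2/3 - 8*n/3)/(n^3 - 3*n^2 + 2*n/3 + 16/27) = 9*n*(n + 4)/(9*n^2 - 21*n - 8)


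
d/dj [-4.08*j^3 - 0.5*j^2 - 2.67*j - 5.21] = -12.24*j^2 - 1.0*j - 2.67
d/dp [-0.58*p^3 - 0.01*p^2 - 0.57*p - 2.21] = -1.74*p^2 - 0.02*p - 0.57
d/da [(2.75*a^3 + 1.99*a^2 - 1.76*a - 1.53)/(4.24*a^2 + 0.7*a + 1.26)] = (11.66*a^4 + 3.85*a^3 + 19.2504*a^2 + 17.9892*a - 1.1466)/(17.9776*a^4 + 5.936*a^3 + 11.1748*a^2 + 1.764*a + 1.5876)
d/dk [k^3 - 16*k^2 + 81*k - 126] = 3*k^2 - 32*k + 81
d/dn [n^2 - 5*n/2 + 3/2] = 2*n - 5/2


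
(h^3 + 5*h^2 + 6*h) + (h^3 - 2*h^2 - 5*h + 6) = 2*h^3 + 3*h^2 + h + 6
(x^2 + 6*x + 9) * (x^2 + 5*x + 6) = x^4 + 11*x^3 + 45*x^2 + 81*x + 54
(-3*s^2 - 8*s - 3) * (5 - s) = 3*s^3 - 7*s^2 - 37*s - 15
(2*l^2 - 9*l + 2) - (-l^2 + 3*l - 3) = 3*l^2 - 12*l + 5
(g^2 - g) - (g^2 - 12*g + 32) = 11*g - 32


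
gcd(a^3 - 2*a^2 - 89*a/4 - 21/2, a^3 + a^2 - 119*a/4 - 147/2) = a^2 - 5*a/2 - 21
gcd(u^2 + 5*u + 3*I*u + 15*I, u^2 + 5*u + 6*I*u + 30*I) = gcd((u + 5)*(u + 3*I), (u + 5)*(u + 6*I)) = u + 5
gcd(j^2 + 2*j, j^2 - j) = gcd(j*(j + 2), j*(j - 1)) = j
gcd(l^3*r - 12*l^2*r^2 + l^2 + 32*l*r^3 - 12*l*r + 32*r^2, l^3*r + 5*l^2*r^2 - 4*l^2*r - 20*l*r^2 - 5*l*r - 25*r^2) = 1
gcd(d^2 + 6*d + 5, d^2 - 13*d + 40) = 1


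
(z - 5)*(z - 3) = z^2 - 8*z + 15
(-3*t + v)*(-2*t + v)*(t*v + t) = 6*t^3*v + 6*t^3 - 5*t^2*v^2 - 5*t^2*v + t*v^3 + t*v^2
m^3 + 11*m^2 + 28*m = m*(m + 4)*(m + 7)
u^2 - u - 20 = (u - 5)*(u + 4)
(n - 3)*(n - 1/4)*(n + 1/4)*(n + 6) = n^4 + 3*n^3 - 289*n^2/16 - 3*n/16 + 9/8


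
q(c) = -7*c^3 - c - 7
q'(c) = -21*c^2 - 1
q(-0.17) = -6.80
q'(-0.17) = -1.61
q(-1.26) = 8.26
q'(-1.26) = -34.34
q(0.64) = -9.48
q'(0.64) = -9.60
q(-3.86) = 399.45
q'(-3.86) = -313.89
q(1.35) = -25.57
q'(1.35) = -39.27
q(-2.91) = 168.41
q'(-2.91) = -178.83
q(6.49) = -1927.01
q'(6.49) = -885.52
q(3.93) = -435.82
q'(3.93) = -325.34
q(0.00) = -7.00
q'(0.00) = -1.00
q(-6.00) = 1511.00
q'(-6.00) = -757.00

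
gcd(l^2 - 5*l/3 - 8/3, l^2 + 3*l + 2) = l + 1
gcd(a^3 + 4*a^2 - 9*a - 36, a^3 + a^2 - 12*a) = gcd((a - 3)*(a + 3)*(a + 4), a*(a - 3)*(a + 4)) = a^2 + a - 12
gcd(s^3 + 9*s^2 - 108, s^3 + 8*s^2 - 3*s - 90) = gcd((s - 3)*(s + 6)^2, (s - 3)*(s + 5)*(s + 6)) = s^2 + 3*s - 18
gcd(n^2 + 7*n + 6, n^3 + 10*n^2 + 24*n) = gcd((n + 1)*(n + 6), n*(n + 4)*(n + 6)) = n + 6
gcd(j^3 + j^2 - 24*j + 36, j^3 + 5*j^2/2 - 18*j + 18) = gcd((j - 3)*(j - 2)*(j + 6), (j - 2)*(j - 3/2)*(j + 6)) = j^2 + 4*j - 12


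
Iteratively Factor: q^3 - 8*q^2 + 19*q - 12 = (q - 1)*(q^2 - 7*q + 12) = (q - 3)*(q - 1)*(q - 4)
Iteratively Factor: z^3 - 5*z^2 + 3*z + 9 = (z + 1)*(z^2 - 6*z + 9) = (z - 3)*(z + 1)*(z - 3)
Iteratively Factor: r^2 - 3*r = (r - 3)*(r)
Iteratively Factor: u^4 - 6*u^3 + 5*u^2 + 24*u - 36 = (u - 3)*(u^3 - 3*u^2 - 4*u + 12) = (u - 3)*(u - 2)*(u^2 - u - 6) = (u - 3)*(u - 2)*(u + 2)*(u - 3)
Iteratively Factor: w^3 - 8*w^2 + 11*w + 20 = (w - 4)*(w^2 - 4*w - 5) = (w - 4)*(w + 1)*(w - 5)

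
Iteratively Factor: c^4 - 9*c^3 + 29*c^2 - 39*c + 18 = (c - 3)*(c^3 - 6*c^2 + 11*c - 6) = (c - 3)^2*(c^2 - 3*c + 2) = (c - 3)^2*(c - 2)*(c - 1)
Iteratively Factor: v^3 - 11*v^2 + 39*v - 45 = (v - 3)*(v^2 - 8*v + 15) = (v - 3)^2*(v - 5)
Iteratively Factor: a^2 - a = (a - 1)*(a)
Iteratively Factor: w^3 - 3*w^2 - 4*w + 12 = (w - 3)*(w^2 - 4) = (w - 3)*(w - 2)*(w + 2)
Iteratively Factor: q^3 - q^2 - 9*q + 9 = (q - 3)*(q^2 + 2*q - 3) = (q - 3)*(q + 3)*(q - 1)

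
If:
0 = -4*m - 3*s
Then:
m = -3*s/4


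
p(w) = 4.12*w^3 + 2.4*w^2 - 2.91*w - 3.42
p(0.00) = -3.42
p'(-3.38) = 122.07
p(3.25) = 153.90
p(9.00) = 3168.27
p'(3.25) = 143.24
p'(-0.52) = -2.06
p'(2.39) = 79.16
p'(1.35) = 26.10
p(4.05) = 297.85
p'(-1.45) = 16.12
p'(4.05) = 219.26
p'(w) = 12.36*w^2 + 4.8*w - 2.91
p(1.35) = 7.16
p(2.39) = 59.58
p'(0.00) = -2.91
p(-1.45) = -6.71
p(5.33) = 673.10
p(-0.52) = -1.84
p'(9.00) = 1041.45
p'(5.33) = 373.81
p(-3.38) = -125.26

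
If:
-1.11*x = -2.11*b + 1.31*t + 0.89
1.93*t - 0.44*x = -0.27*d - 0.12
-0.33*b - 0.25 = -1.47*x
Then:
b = 4.45454545454545*x - 0.757575757575758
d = 13.1342260604347 - 43.6006374174313*x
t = 6.32755031228314*x - 1.89960675456859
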